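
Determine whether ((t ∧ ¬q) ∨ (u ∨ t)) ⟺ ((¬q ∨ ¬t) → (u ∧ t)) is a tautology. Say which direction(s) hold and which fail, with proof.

(⟹) This fails. Under t = T, u = F, q = F, the left side is true but the right side is false.

(⟸) Assume the antecedent. If t is true, (t ∧ ¬q) ∨ (u ∨ t) reduces to true regardless of the other variables. If t is false, the antecedent cannot hold. Either way (t ∧ ¬q) ∨ (u ∨ t) holds.

Not equivalent: only (⇐) holds.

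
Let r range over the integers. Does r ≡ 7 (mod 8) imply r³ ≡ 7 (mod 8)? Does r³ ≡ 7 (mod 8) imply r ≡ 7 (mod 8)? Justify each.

The biconditional holds.

(→) Suppose r ≡ 7 (mod 8). Write r = 8j + 7. Then (8j + 7)³ = 512j³ + 1344j² + 1176j + 343 = 8(64j³ + 168j² + 147j + 42) + 7, so r³ ≡ 7 (mod 8).

(←) For the converse, argue contrapositively. If r ≢ 7 (mod 8), then r is congruent to one of 0, 1, 2, 3, 4, 5, 6 modulo 8, and these give r³ ≡ 0, 1, 0, 3, 0, 5, 0 respectively — never 7.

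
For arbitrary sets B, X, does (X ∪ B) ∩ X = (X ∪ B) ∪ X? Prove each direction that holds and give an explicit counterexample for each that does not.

(⊆) Let x ∈ (X ∪ B) ∩ X. Then either x ∈ X and x ∉ B; or x ∈ B ∩ X. In each case x ∈ (X ∪ B) ∪ X, so (X ∪ B) ∩ X ⊆ (X ∪ B) ∪ X.

(⊇) This inclusion fails. Take B = {1}, X = ∅; then 1 ∈ (X ∪ B) ∪ X but 1 ∉ (X ∪ B) ∩ X.

(⊆) holds; (⊇) fails.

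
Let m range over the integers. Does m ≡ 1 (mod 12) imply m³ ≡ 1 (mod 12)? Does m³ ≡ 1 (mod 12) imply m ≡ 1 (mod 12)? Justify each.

Both implications hold.

(⟹) Suppose m ≡ 1 (mod 12). Write m = 12j + 1. Then (12j + 1)³ = 1728j³ + 432j² + 36j + 1 = 12(144j³ + 36j² + 3j) + 1, so m³ ≡ 1 (mod 12).

(⟸) For the converse, argue contrapositively. If m ≢ 1 (mod 12), then m is congruent to one of 0, 2, 3, 4, 5, 6, 7, 8, 9, 10, 11 modulo 12, and these give m³ ≡ 0, 8, 3, 4, 5, 0, 7, 8, 9, 4, 11 respectively — never 1.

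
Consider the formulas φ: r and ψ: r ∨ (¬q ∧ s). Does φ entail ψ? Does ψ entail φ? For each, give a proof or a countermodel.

(⇐) This fails. Under s = T, q = F, r = F, the left side is false but the right side is true.

(⇒) Assume the antecedent. If s is true, the antecedent forces (s = T, q = F, r = T) or (s = T, q = T, r = T), and r ∨ (¬q ∧ s) holds there. If s is false, the antecedent forces (s = F, q = F, r = T) or (s = F, q = T, r = T), and r ∨ (¬q ∧ s) holds there. Either way r ∨ (¬q ∧ s) holds.

Not equivalent: only (⇒) holds.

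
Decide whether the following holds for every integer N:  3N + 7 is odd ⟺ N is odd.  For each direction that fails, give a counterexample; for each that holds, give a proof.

Neither direction holds.

(⟹) This fails: N = 6 gives 3N + 7 = 25, which is odd, but 6 is even, not odd.

(⟸) This also fails: N = 7 is odd, but 3N + 7 = 28 is even, not odd.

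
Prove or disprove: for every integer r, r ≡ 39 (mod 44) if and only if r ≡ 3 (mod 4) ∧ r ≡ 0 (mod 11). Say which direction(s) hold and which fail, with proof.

Forward direction. This fails: r = 39 gives 39 ≡ 39 (mod 44) but 39 ≡ 6 (mod 11), so the conjunction on the right does not hold.

Converse. This fails: r = 11 satisfies both congruences on the right (11 ≡ 3 mod 4 and 11 ≡ 0 mod 11) yet 11 ≡ 11 (mod 44), not 39.

(⇒) fails and (⇐) fails.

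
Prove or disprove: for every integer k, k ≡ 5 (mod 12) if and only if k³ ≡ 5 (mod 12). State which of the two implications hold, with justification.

Forward direction. Suppose k ≡ 5 (mod 12). Write k = 12j + 5. Then (12j + 5)³ = 1728j³ + 2160j² + 900j + 125 = 12(144j³ + 180j² + 75j + 10) + 5, so k³ ≡ 5 (mod 12).

Converse. For the converse, argue contrapositively. If k ≢ 5 (mod 12), then k is congruent to one of 0, 1, 2, 3, 4, 6, 7, 8, 9, 10, 11 modulo 12, and these give k³ ≡ 0, 1, 8, 3, 4, 0, 7, 8, 9, 4, 11 respectively — never 5.

Both directions hold.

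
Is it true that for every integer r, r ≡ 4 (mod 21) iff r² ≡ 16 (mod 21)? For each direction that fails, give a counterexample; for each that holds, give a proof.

(→) Suppose r ≡ 4 (mod 21). Write r = 21j + 4. Then (21j + 4)² = 441j² + 168j + 16 = 21(21j² + 8j) + 16, so r² ≡ 16 (mod 21).

(←) This fails: take r = 10. Then 10² = 100 ≡ 16 (mod 21), yet 10 ≡ 10 (mod 21), not 4.

(⇒) holds; (⇐) fails.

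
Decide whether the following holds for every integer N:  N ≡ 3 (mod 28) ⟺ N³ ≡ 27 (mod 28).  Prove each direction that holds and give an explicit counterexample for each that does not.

Only the forward implication holds.

[⇒] Suppose N ≡ 3 (mod 28). Write N = 28j + 3. Then (28j + 3)³ = 21952j³ + 7056j² + 756j + 27 = 28(784j³ + 252j² + 27j) + 27, so N³ ≡ 27 (mod 28).

[⇐] This fails: take N = 19. Then 19³ = 6859 ≡ 27 (mod 28), yet 19 ≡ 19 (mod 28), not 3.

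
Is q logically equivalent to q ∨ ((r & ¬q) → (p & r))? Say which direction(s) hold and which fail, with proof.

(⟸) This fails. Under r = F, p = F, q = F, the left side is false but the right side is true.

(⟹) Assume the antecedent. If r is true, the antecedent forces (r = T, p = F, q = T) or (r = T, p = T, q = T), and q ∨ ((r & ¬q) → (p & r)) holds there. If r is false, q ∨ ((r & ¬q) → (p & r)) reduces to true regardless of the other variables. Either way q ∨ ((r & ¬q) → (p & r)) holds.

The forward direction holds; the converse fails.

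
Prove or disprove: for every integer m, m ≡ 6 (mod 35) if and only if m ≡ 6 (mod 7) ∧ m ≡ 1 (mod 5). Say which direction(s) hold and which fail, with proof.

(⟹) Suppose m ≡ 6 (mod 35); write m = 35j + 6. Since 7 ∣ 35, reducing mod 7 gives m ≡ 6 (mod 7); since 5 ∣ 35, reducing mod 5 gives m ≡ 6 ≡ 1 (mod 5).

(⟸) Conversely, if m ≡ 6 (mod 7) and m ≡ 1 (mod 5), then by the Chinese remainder theorem m ≡ 6 (mod 35). This is exactly m ≡ 6 (mod 35).

Both directions hold; the statement is true.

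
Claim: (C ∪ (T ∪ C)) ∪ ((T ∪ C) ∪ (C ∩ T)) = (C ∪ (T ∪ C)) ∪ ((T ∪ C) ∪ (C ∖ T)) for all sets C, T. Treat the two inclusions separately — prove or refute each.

Forward inclusion. Let x ∈ (C ∪ (T ∪ C)) ∪ ((T ∪ C) ∪ (C ∩ T)). Then either x ∈ C and x ∉ T; or x ∈ T and x ∉ C; or x ∈ C ∩ T. In each case x ∈ (C ∪ (T ∪ C)) ∪ ((T ∪ C) ∪ (C ∖ T)), so (C ∪ (T ∪ C)) ∪ ((T ∪ C) ∪ (C ∩ T)) ⊆ (C ∪ (T ∪ C)) ∪ ((T ∪ C) ∪ (C ∖ T)).

Reverse inclusion. Let x ∈ (C ∪ (T ∪ C)) ∪ ((T ∪ C) ∪ (C ∖ T)). Then either x ∈ C and x ∉ T; or x ∈ T and x ∉ C; or x ∈ C ∩ T. In each case x ∈ (C ∪ (T ∪ C)) ∪ ((T ∪ C) ∪ (C ∩ T)), so (C ∪ (T ∪ C)) ∪ ((T ∪ C) ∪ (C ∖ T)) ⊆ (C ∪ (T ∪ C)) ∪ ((T ∪ C) ∪ (C ∩ T)).

Both inclusions hold; the sets are equal.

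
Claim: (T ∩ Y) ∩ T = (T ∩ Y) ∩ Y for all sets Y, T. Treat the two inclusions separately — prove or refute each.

Both inclusions hold; the sets are equal.

Forward inclusion. Let x ∈ (T ∩ Y) ∩ T. Then x ∈ Y ∩ T, from which x ∈ (T ∩ Y) ∩ Y.

Reverse inclusion. Let x ∈ (T ∩ Y) ∩ Y. Then x ∈ Y ∩ T, from which x ∈ (T ∩ Y) ∩ T.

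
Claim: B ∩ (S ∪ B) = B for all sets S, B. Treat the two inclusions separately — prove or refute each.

Forward inclusion. Let x ∈ B ∩ (S ∪ B). Then either x ∈ B and x ∉ S; or x ∈ S ∩ B. In each case x ∈ B, so B ∩ (S ∪ B) ⊆ B.

Reverse inclusion. Let x ∈ B. Then either x ∈ B and x ∉ S; or x ∈ S ∩ B. In each case x ∈ B ∩ (S ∪ B), so B ⊆ B ∩ (S ∪ B).

Both inclusions hold; the sets are equal.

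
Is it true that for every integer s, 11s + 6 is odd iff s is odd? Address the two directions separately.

The biconditional holds.

(⇒) Suppose 11s + 6 is odd. Since 11 is odd, 11s and s have the same parity, so 11s + 6 ≡ s + 6 (mod 2). As 6 is even, 11s + 6 is odd exactly when s is odd. Thus s is odd.

(⇐) Conversely, suppose s is odd; write s = 2j + 1. Then 11s + 6 = 11·(2j + 1) + 6 = 2·11j + 17, which is odd.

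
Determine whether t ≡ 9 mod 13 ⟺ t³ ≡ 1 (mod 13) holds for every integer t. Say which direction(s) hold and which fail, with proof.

Forward direction. Suppose t ≡ 9 mod 13. Write t = 13j + 9. Then (13j + 9)³ = 2197j³ + 4563j² + 3159j + 729 = 13(169j³ + 351j² + 243j + 56) + 1, so t³ ≡ 1 (mod 13).

Converse. This fails: take t = 1. Then 1³ = 1 ≡ 1 (mod 13), yet 1 ≡ 1 (mod 13), not 9.

The forward direction holds; the converse fails.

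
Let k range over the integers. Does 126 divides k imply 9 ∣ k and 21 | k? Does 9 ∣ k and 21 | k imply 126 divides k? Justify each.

The forward direction holds; the converse fails.

(⟹) If 126 ∣ k, write k = 126q. Since 126 = 14·9, k = 9·(14q), so 9 ∣ k; and since 126 = 6·21, k = 21·(6q), so 21 ∣ k.

(⟸) This fails: take k = 63. Both 9 ∣ 63 and 21 ∣ 63, yet 63 is not a multiple of 126 (since 63 = 0·126 + 63), so 126 ∤ 63.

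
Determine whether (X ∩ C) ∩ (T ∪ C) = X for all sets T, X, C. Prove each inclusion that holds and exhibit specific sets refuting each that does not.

(⟹) Let x ∈ (X ∩ C) ∩ (T ∪ C). Then either x ∈ X ∩ C and x ∉ T; or x ∈ T ∩ X ∩ C. In each case x ∈ X, so (X ∩ C) ∩ (T ∪ C) ⊆ X.

(⟸) This inclusion fails. Take T = ∅, X = {1}, C = ∅; then 1 ∈ X but 1 ∉ (X ∩ C) ∩ (T ∪ C).

Only the forward inclusion holds.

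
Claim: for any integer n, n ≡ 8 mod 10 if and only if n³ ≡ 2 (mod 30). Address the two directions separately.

(←) The residues r modulo 30 with r³ ≡ 2 (mod 30) are exactly {8}, and each is ≡ 8 (mod 10).

(→) This fails: take n = 18. Then 18 ≡ 8 (mod 10), but 18³ = 5832 ≡ 12 (mod 30), not 2.

Only the converse holds.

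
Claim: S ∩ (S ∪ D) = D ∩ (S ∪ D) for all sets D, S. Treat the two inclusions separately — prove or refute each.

(⊆) fails and (⊇) fails.

(⊆) This inclusion fails. Take D = ∅, S = {1}; then 1 ∈ S ∩ (S ∪ D) but 1 ∉ D ∩ (S ∪ D).

(⊇) This inclusion fails. Take D = {1}, S = ∅; then 1 ∈ D ∩ (S ∪ D) but 1 ∉ S ∩ (S ∪ D).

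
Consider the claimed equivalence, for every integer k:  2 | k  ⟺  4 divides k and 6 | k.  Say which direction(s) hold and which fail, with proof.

Only the converse holds.

[⇒] This fails: take k = 2. Certainly 2 ∣ 2, but 4 ∤ 2.

[⇐] Suppose 4 ∣ k and 6 ∣ k. Any common multiple of 4 and 6 is a multiple of their lcm; here lcm(4, 6) = 4·6/gcd(4, 6) = 24/2 = 12, so 12 ∣ k. Since 2 ∣ 12, it follows that 2 ∣ k.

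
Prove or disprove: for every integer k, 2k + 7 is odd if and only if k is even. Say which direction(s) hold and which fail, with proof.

Not equivalent: only (⇐) holds.

Forward direction. This fails: take k = 1. Then 2k + 7 = 9, which is odd, yet k = 1 is odd, not even.

Converse. Suppose k is even. Since 2 is even, 2k is even for every k, so 2k + 7 has the same parity as 7, which is odd. Hence 2k + 7 is odd.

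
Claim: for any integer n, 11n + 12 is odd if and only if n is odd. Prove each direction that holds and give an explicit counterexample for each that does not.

The biconditional holds.

(⟹) Suppose 11n + 12 is odd. Since 11 is odd, 11n and n have the same parity, so 11n + 12 ≡ n + 12 (mod 2). As 12 is even, 11n + 12 is odd exactly when n is odd. Thus n is odd.

(⟸) Conversely, suppose n is odd; write n = 2j + 1. Then 11n + 12 = 11·(2j + 1) + 12 = 2·11j + 23, which is odd.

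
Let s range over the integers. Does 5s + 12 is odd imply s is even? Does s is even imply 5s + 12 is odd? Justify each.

(⇒) This fails: s = 3 gives 5s + 12 = 27, which is odd, but 3 is odd, not even.

(⇐) This also fails: s = 4 is even, but 5s + 12 = 32 is even, not odd.

(⇒) fails and (⇐) fails.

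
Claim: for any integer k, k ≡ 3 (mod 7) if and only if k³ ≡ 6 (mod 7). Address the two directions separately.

[⇐] This fails: take k = 5. Then 5³ = 125 ≡ 6 (mod 7), yet 5 ≡ 5 (mod 7), not 3.

[⇒] Suppose k ≡ 3 (mod 7). Write k = 7j + 3. Then (7j + 3)³ = 343j³ + 441j² + 189j + 27 = 7(49j³ + 63j² + 27j + 3) + 6, so k³ ≡ 6 (mod 7).

Not equivalent: only (⇒) holds.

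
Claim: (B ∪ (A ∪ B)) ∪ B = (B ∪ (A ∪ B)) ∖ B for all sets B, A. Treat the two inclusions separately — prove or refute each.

(⊇) Let x ∈ (B ∪ (A ∪ B)) ∖ B. Then x ∈ A and x ∉ B, from which x ∈ (B ∪ (A ∪ B)) ∪ B.

(⊆) This inclusion fails. Take B = {1}, A = ∅; then 1 ∈ (B ∪ (A ∪ B)) ∪ B but 1 ∉ (B ∪ (A ∪ B)) ∖ B.

(⊆) fails; (⊇) holds.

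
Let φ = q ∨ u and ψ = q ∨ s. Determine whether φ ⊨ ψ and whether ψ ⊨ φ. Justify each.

(⟹) This fails. Under q = F, s = F, u = T, the left side is true but the right side is false.

(⟸) This fails. Under q = F, s = T, u = F, the left side is false but the right side is true.

Neither implication holds.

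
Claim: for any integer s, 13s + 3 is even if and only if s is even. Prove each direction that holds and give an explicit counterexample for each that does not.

Both directions fail.

(⟹) This fails: s = 1 gives 13s + 3 = 16, which is even, but 1 is odd, not even.

(⟸) This also fails: s = 2 is even, but 13s + 3 = 29 is odd, not even.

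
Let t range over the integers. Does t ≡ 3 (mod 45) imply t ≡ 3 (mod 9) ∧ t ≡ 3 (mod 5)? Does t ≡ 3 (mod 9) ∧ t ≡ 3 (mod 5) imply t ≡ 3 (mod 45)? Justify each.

Forward direction. Suppose t ≡ 3 (mod 45); write t = 45j + 3. Since 9 ∣ 45, reducing mod 9 gives t ≡ 3 (mod 9); since 5 ∣ 45, reducing mod 5 gives t ≡ 3 (mod 5).

Converse. If t ≡ 3 (mod 9) and t ≡ 3 (mod 5), then by the Chinese remainder theorem t ≡ 3 (mod 45). This is exactly t ≡ 3 (mod 45).

Both directions hold.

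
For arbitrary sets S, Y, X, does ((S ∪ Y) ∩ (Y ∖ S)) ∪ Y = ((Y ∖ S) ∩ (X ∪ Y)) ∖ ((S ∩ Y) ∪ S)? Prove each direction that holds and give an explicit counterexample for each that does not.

The sets are not equal: only the reverse inclusion holds.

Forward inclusion. This inclusion fails. Take S = {1}, Y = {1}, X = ∅; then 1 ∈ ((S ∪ Y) ∩ (Y ∖ S)) ∪ Y but 1 ∉ ((Y ∖ S) ∩ (X ∪ Y)) ∖ ((S ∩ Y) ∪ S).

Reverse inclusion. Let x ∈ ((Y ∖ S) ∩ (X ∪ Y)) ∖ ((S ∩ Y) ∪ S). Then either x ∈ Y and x ∉ S, X; or x ∈ Y ∩ X and x ∉ S. In each case x ∈ ((S ∪ Y) ∩ (Y ∖ S)) ∪ Y, so ((Y ∖ S) ∩ (X ∪ Y)) ∖ ((S ∩ Y) ∪ S) ⊆ ((S ∪ Y) ∩ (Y ∖ S)) ∪ Y.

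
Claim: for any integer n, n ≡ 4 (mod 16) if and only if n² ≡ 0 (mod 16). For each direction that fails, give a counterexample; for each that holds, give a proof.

The forward direction holds; the converse fails.

[⇒] Suppose n ≡ 4 (mod 16). Write n = 16j + 4. Then (16j + 4)² = 256j² + 128j + 16 = 16(16j² + 8j + 1) + 0, so n² ≡ 0 (mod 16).

[⇐] This fails: take n = 0. Then 0² = 0 ≡ 0 (mod 16), yet 0 ≡ 0 (mod 16), not 4.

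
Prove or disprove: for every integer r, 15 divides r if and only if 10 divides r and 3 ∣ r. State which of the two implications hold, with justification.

(→) This fails: take r = 15. Certainly 15 ∣ 15, but 10 ∤ 15.

(←) Suppose 10 ∣ r and 3 ∣ r. Any common multiple of 10 and 3 is a multiple of their lcm; here gcd(10, 3) = 1, so lcm(10, 3) = 10·3 = 30, so 30 ∣ r. Since 15 ∣ 30, it follows that 15 ∣ r.

(⇒) fails; (⇐) holds.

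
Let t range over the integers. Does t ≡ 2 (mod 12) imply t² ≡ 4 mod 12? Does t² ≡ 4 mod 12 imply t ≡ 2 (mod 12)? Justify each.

Only the forward implication holds.

(⟹) Suppose t ≡ 2 (mod 12). Write t = 12j + 2. Then (12j + 2)² = 144j² + 48j + 4 = 12(12j² + 4j) + 4, so t² ≡ 4 (mod 12).

(⟸) This fails: take t = 4. Then 4² = 16 ≡ 4 (mod 12), yet 4 ≡ 4 (mod 12), not 2.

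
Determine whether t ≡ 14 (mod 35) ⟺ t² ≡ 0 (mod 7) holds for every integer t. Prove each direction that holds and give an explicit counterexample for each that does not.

Forward direction. Suppose t ≡ 14 (mod 35). Then t² ≡ 14² = 196 (mod 35), and since 7 ∣ 35, also t² ≡ 0 (mod 7).

Converse. This fails: take t = 0. Then 0² = 0 ≡ 0 (mod 7), yet 0 ≡ 0 (mod 35), not 14.

(⇒) holds; (⇐) fails.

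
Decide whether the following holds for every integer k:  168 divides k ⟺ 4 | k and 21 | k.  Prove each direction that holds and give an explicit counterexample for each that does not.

Only the forward implication holds.

Forward direction. If 168 ∣ k, write k = 168q. Since 168 = 42·4, k = 4·(42q), so 4 ∣ k; and since 168 = 8·21, k = 21·(8q), so 21 ∣ k.

Converse. This fails: take k = 84. Both 4 ∣ 84 and 21 ∣ 84, yet 84 is not a multiple of 168 (since 84 = 0·168 + 84), so 168 ∤ 84.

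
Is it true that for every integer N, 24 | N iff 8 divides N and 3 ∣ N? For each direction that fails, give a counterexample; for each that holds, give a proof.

(⇒) If 24 ∣ N, write N = 24q. Since 24 = 3·8, N = 8·(3q), so 8 ∣ N; and since 24 = 8·3, N = 3·(8q), so 3 ∣ N.

(⇐) Suppose 8 ∣ N and 3 ∣ N. Any common multiple of 8 and 3 is a multiple of their lcm; here gcd(8, 3) = 1, so lcm(8, 3) = 8·3 = 24, so 24 ∣ N.

Both implications hold.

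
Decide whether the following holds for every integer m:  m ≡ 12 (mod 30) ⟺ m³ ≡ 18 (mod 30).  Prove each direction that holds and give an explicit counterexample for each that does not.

Both implications hold.

Forward direction. Suppose m ≡ 12 (mod 30). Write m = 30j + 12. Then (30j + 12)³ = 27000j³ + 32400j² + 12960j + 1728 = 30(900j³ + 1080j² + 432j + 57) + 18, so m³ ≡ 18 (mod 30).

Converse. Suppose m³ ≡ 18 (mod 30). The only residue r in {0, …, 29} with r³ ≡ 18 (mod 30) is r = 12, so m ≡ 12 (mod 30).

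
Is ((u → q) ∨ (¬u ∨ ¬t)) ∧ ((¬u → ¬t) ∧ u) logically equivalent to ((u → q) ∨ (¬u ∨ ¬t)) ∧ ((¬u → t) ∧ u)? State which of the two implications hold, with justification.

(⟹) Assume the antecedent. If t is true, the antecedent forces (t = T, u = T, q = T), and the consequent holds there. If t is false, the antecedent forces (t = F, u = T, q = F) or (t = F, u = T, q = T), and the consequent holds there. Either way the consequent holds.

(⟸) Assume the antecedent. If t is true, the antecedent forces (t = T, u = T, q = T), and the consequent holds there. If t is false, the antecedent forces (t = F, u = T, q = F) or (t = F, u = T, q = T), and the consequent holds there. Either way the consequent holds.

Both directions hold; the statement is true.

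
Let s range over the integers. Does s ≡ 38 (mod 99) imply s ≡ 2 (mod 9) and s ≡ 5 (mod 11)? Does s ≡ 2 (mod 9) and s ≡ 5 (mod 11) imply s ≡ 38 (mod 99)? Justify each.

The biconditional holds.

Converse. If s ≡ 2 (mod 9) and s ≡ 5 (mod 11), then by the Chinese remainder theorem s ≡ 38 (mod 99). This is exactly s ≡ 38 (mod 99).

Forward direction. Suppose s ≡ 38 (mod 99); write s = 99j + 38. Since 9 ∣ 99, reducing mod 9 gives s ≡ 38 ≡ 2 (mod 9); since 11 ∣ 99, reducing mod 11 gives s ≡ 38 ≡ 5 (mod 11).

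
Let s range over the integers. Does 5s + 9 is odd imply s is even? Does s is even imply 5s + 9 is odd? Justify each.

Both directions hold; the statement is true.

Converse. Suppose s is even; write s = 2j. Then 5s + 9 = 5·(2j) + 9 = 2·5j + 9, which is odd.

Forward direction. Suppose 5s + 9 is odd. Since 5 is odd, 5s and s have the same parity, so 5s + 9 ≡ s + 9 (mod 2). As 9 is odd, 5s + 9 is odd exactly when s is even. Thus s is even.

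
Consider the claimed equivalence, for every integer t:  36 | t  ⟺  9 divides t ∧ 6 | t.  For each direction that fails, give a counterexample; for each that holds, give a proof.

Only the forward direction holds.

[⇒] If 36 ∣ t, write t = 36q. Since 36 = 4·9, t = 9·(4q), so 9 ∣ t; and since 36 = 6·6, t = 6·(6q), so 6 ∣ t.

[⇐] This fails: take t = 18. Both 9 ∣ 18 and 6 ∣ 18, yet 18 is not a multiple of 36 (since 18 = 0·36 + 18), so 36 ∤ 18.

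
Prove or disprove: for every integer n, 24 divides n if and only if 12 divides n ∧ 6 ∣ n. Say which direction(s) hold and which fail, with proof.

(⇒) holds; (⇐) fails.

(⇐) This fails: take n = 12. Both 12 ∣ 12 and 6 ∣ 12, yet 12 is not a multiple of 24 (since 12 = 0·24 + 12), so 24 ∤ 12.

(⇒) If 24 ∣ n, write n = 24q. Since 24 = 2·12, n = 12·(2q), so 12 ∣ n; and since 24 = 4·6, n = 6·(4q), so 6 ∣ n.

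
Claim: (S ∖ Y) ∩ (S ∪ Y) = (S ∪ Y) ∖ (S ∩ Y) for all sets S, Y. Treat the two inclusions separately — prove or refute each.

(⊆) holds; (⊇) fails.

Forward inclusion. Let x ∈ (S ∖ Y) ∩ (S ∪ Y). Then x ∈ S and x ∉ Y, from which x ∈ (S ∪ Y) ∖ (S ∩ Y).

Reverse inclusion. This inclusion fails. Take S = ∅, Y = {1}; then 1 ∈ (S ∪ Y) ∖ (S ∩ Y) but 1 ∉ (S ∖ Y) ∩ (S ∪ Y).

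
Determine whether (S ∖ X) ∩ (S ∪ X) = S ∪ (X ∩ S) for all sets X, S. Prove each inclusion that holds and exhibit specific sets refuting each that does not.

(⊆) holds; (⊇) fails.

Reverse inclusion. This inclusion fails. Take X = {1}, S = {1}; then 1 ∈ S ∪ (X ∩ S) but 1 ∉ (S ∖ X) ∩ (S ∪ X).

Forward inclusion. Let x ∈ (S ∖ X) ∩ (S ∪ X). Then x ∈ S and x ∉ X, from which x ∈ S ∪ (X ∩ S).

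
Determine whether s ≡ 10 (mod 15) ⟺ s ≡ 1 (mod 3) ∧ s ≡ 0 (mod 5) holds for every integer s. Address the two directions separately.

Both directions hold.

(→) Suppose s ≡ 10 (mod 15); write s = 15j + 10. Since 3 ∣ 15, reducing mod 3 gives s ≡ 10 ≡ 1 (mod 3); since 5 ∣ 15, reducing mod 5 gives s ≡ 10 ≡ 0 (mod 5).

(←) Conversely, if s ≡ 1 (mod 3) and s ≡ 0 (mod 5), then by the Chinese remainder theorem s ≡ 10 (mod 15). This is exactly s ≡ 10 (mod 15).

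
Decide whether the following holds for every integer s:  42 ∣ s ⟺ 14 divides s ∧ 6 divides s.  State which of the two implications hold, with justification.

(⇐) Suppose 14 ∣ s and 6 ∣ s. Any common multiple of 14 and 6 is a multiple of their lcm; here lcm(14, 6) = 14·6/gcd(14, 6) = 84/2 = 42, so 42 ∣ s.

(⇒) If 42 ∣ s, write s = 42q. Since 42 = 3·14, s = 14·(3q), so 14 ∣ s; and since 42 = 7·6, s = 6·(7q), so 6 ∣ s.

Both directions hold.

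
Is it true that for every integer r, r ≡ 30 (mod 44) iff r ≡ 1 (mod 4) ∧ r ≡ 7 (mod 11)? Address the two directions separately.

(⟹) This fails: r = 30 gives 30 ≡ 30 (mod 44) but 30 ≡ 2 (mod 4), so the conjunction on the right does not hold.

(⟸) This fails: r = 29 satisfies both congruences on the right (29 ≡ 1 mod 4 and 29 ≡ 7 mod 11) yet 29 ≡ 29 (mod 44), not 30.

Both directions fail.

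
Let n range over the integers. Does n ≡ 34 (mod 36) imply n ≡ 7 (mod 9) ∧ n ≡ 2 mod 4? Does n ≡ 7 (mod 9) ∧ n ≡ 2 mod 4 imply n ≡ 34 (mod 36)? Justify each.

Forward direction. Suppose n ≡ 34 (mod 36); write n = 36j + 34. Since 9 ∣ 36, reducing mod 9 gives n ≡ 34 ≡ 7 (mod 9); since 4 ∣ 36, reducing mod 4 gives n ≡ 34 ≡ 2 (mod 4).

Converse. If n ≡ 7 (mod 9) and n ≡ 2 (mod 4), then by the Chinese remainder theorem n ≡ 34 (mod 36). This is exactly n ≡ 34 (mod 36).

Both implications hold.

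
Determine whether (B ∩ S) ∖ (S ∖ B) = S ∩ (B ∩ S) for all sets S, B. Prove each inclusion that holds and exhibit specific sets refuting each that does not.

The two sets are equal.

(⊆) Let x ∈ (B ∩ S) ∖ (S ∖ B). Then x ∈ S ∩ B, from which x ∈ S ∩ (B ∩ S).

(⊇) Let x ∈ S ∩ (B ∩ S). Then x ∈ S ∩ B, from which x ∈ (B ∩ S) ∖ (S ∖ B).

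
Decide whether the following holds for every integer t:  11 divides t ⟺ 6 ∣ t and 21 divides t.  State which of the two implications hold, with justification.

[⇒] This fails: take t = 11. Certainly 11 ∣ 11, but 6 ∤ 11.

[⇐] This fails: take t = 42. Both 6 ∣ 42 and 21 ∣ 42, yet 42 is not a multiple of 11 (since 42 = 3·11 + 9), so 11 ∤ 42.

(⇒) fails and (⇐) fails.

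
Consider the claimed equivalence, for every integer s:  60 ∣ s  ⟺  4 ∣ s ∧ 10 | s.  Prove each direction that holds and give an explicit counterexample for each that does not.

The forward direction holds; the converse fails.

(⟸) This fails: take s = 20. Both 4 ∣ 20 and 10 ∣ 20, yet 20 is not a multiple of 60 (since 20 = 0·60 + 20), so 60 ∤ 20.

(⟹) If 60 ∣ s, write s = 60q. Since 60 = 15·4, s = 4·(15q), so 4 ∣ s; and since 60 = 6·10, s = 10·(6q), so 10 ∣ s.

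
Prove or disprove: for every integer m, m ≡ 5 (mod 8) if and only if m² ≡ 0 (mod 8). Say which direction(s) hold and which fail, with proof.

Neither direction holds.

[⇒] This fails: take m = 5. Then 5 ≡ 5 (mod 8), but 5² = 25 ≡ 1 (mod 8), not 0.

[⇐] This fails: take m = 0. Then 0² = 0 ≡ 0 (mod 8), yet 0 ≡ 0 (mod 8), not 5.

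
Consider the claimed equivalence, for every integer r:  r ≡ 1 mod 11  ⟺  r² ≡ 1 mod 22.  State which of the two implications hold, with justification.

Both directions fail.

(→) This fails: take r = 12. Then 12 ≡ 1 (mod 11), but 12² = 144 ≡ 12 (mod 22), not 1.

(←) This fails: take r = 21. Then 21² = 441 ≡ 1 (mod 22), yet 21 ≡ 10 (mod 11), not 1.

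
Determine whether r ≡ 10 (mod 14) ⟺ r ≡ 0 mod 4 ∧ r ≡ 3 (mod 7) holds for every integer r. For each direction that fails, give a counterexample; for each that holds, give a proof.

(⇒) fails; (⇐) holds.

(⇒) This fails: r = 10 gives 10 ≡ 10 (mod 14) but 10 ≡ 2 (mod 4), so the conjunction on the right does not hold.

(⇐) Conversely, if r ≡ 0 (mod 4) and r ≡ 3 (mod 7), then by the Chinese remainder theorem r ≡ 24 (mod 28). Since 24 ≡ 10 (mod 14) and 14 ∣ 28, we get r ≡ 10 (mod 14).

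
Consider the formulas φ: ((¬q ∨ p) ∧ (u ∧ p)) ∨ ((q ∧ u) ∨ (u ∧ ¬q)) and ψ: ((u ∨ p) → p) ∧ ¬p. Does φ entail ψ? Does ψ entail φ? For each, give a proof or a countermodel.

Neither implication holds.

(⇒) This fails. Under u = T, q = F, p = F, the left side is true but the right side is false.

(⇐) This fails. Under u = F, q = F, p = F, the left side is false but the right side is true.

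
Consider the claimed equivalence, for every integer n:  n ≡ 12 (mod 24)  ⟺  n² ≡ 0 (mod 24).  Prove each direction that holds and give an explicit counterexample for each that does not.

The forward direction holds; the converse fails.

(→) Suppose n ≡ 12 (mod 24). Write n = 24j + 12. Then (24j + 12)² = 576j² + 576j + 144 = 24(24j² + 24j + 6) + 0, so n² ≡ 0 (mod 24).

(←) This fails: take n = 0. Then 0² = 0 ≡ 0 (mod 24), yet 0 ≡ 0 (mod 24), not 12.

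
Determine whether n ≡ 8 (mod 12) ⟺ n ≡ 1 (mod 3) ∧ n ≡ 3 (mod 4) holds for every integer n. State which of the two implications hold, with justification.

(⇒) fails and (⇐) fails.

(→) This fails: n = 8 gives 8 ≡ 8 (mod 12) but 8 ≡ 2 (mod 3), so the conjunction on the right does not hold.

(←) This fails: n = 7 satisfies both congruences on the right (7 ≡ 1 mod 3 and 7 ≡ 3 mod 4) yet 7 ≡ 7 (mod 12), not 8.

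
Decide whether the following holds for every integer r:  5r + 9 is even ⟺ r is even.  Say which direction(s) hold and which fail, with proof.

Both directions fail.

[⇒] This fails: r = 7 gives 5r + 9 = 44, which is even, but 7 is odd, not even.

[⇐] This also fails: r = 6 is even, but 5r + 9 = 39 is odd, not even.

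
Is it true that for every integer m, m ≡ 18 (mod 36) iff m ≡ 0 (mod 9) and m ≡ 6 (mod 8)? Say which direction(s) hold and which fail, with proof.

Only the reverse direction holds.

[⇒] This fails: m = 18 gives 18 ≡ 18 (mod 36) but 18 ≡ 2 (mod 8), so the conjunction on the right does not hold.

[⇐] Conversely, if m ≡ 0 (mod 9) and m ≡ 6 (mod 8), then by the Chinese remainder theorem m ≡ 54 (mod 72). Since 54 ≡ 18 (mod 36) and 36 ∣ 72, we get m ≡ 18 (mod 36).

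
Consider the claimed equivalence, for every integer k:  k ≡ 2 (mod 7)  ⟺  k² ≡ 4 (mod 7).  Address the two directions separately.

[⇒] Suppose k ≡ 2 (mod 7). Write k = 7j + 2. Then (7j + 2)² = 49j² + 28j + 4 = 7(7j² + 4j) + 4, so k² ≡ 4 (mod 7).

[⇐] This fails: take k = 5. Then 5² = 25 ≡ 4 (mod 7), yet 5 ≡ 5 (mod 7), not 2.

Only the forward implication holds.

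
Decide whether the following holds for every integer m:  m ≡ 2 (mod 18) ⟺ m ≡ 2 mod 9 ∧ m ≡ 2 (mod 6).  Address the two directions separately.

Both directions hold; the statement is true.

(⇒) Suppose m ≡ 2 (mod 18); write m = 18j + 2. Since 9 ∣ 18, reducing mod 9 gives m ≡ 2 (mod 9); since 6 ∣ 18, reducing mod 6 gives m ≡ 2 (mod 6).

(⇐) Conversely, if m ≡ 2 (mod 9) and m ≡ 2 (mod 6), then by the Chinese remainder theorem m ≡ 2 (mod 18). This is exactly m ≡ 2 (mod 18).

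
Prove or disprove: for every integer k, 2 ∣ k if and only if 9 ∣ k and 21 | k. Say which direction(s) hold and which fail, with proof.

(⟹) This fails: take k = 2. Certainly 2 ∣ 2, but 9 ∤ 2.

(⟸) This fails: take k = 63. Both 9 ∣ 63 and 21 ∣ 63, yet 63 is not a multiple of 2 (since 63 = 31·2 + 1), so 2 ∤ 63.

(⇒) fails and (⇐) fails.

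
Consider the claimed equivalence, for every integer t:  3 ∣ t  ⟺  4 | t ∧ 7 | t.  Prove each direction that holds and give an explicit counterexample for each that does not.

Both directions fail.

[⇒] This fails: take t = 3. Certainly 3 ∣ 3, but 4 ∤ 3.

[⇐] This fails: take t = 28. Both 4 ∣ 28 and 7 ∣ 28, yet 28 is not a multiple of 3 (since 28 = 9·3 + 1), so 3 ∤ 28.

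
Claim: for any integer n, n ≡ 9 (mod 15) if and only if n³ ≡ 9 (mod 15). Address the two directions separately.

The biconditional holds.

[⇐] Suppose n³ ≡ 9 (mod 15). The only residue r in {0, …, 14} with r³ ≡ 9 (mod 15) is r = 9, so n ≡ 9 (mod 15).

[⇒] Suppose n ≡ 9 (mod 15). Write n = 15j + 9. Then (15j + 9)³ = 3375j³ + 6075j² + 3645j + 729 = 15(225j³ + 405j² + 243j + 48) + 9, so n³ ≡ 9 (mod 15).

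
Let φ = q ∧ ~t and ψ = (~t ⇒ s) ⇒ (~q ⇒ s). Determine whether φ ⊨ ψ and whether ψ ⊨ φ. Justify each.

The forward direction holds; the converse fails.

[⇒] Assume the antecedent. If t is true, the antecedent cannot hold. If t is false, (~t ⇒ s) ⇒ (~q ⇒ s) reduces to true regardless of the other variables. Either way (~t ⇒ s) ⇒ (~q ⇒ s) holds.

[⇐] This fails. Under t = F, s = F, q = F, the left side is false but the right side is true.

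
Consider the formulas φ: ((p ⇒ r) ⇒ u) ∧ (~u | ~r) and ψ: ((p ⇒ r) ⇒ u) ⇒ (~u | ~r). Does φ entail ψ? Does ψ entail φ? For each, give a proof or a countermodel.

(←) This fails. Under r = F, p = F, u = F, the left side is false but the right side is true.

(→) Assume the antecedent. If r is true, the antecedent cannot hold. If r is false, ((p ⇒ r) ⇒ u) ⇒ (~u | ~r) reduces to true regardless of the other variables. Either way ((p ⇒ r) ⇒ u) ⇒ (~u | ~r) holds.

Only the forward implication holds.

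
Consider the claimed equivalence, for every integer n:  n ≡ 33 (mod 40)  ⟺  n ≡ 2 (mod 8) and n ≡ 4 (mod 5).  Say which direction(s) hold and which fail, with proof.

(⇒) fails and (⇐) fails.

(⇒) This fails: n = 33 gives 33 ≡ 33 (mod 40) but 33 ≡ 1 (mod 8), so the conjunction on the right does not hold.

(⇐) This fails: n = 34 satisfies both congruences on the right (34 ≡ 2 mod 8 and 34 ≡ 4 mod 5) yet 34 ≡ 34 (mod 40), not 33.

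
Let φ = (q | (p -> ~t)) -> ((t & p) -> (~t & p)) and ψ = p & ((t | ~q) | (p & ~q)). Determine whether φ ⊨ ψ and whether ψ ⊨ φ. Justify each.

Neither direction holds.

(→) This fails. Under q = F, t = F, p = F, the left side is true but the right side is false.

(←) This fails. Under q = T, t = T, p = T, the left side is false but the right side is true.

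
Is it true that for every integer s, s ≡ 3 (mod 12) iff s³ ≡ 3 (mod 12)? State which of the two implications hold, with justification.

The biconditional holds.

Forward direction. Suppose s ≡ 3 (mod 12). Write s = 12j + 3. Then (12j + 3)³ = 1728j³ + 1296j² + 324j + 27 = 12(144j³ + 108j² + 27j + 2) + 3, so s³ ≡ 3 (mod 12).

Converse. Suppose s³ ≡ 3 (mod 12). The only residue r in {0, …, 11} with r³ ≡ 3 (mod 12) is r = 3, so s ≡ 3 (mod 12).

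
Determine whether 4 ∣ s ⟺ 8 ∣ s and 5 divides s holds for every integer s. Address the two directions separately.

(⟹) This fails: take s = 4. Certainly 4 ∣ 4, but 8 ∤ 4.

(⟸) Suppose 8 ∣ s and 5 ∣ s. Any common multiple of 8 and 5 is a multiple of their lcm; here gcd(8, 5) = 1, so lcm(8, 5) = 8·5 = 40, so 40 ∣ s. Since 4 ∣ 40, it follows that 4 ∣ s.

Only the converse holds.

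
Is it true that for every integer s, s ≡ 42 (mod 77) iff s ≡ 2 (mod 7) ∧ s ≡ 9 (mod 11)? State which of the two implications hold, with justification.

Neither direction holds.

Forward direction. This fails: s = 42 gives 42 ≡ 42 (mod 77) but 42 ≡ 0 (mod 7), so the conjunction on the right does not hold.

Converse. This fails: s = 9 satisfies both congruences on the right (9 ≡ 2 mod 7 and 9 ≡ 9 mod 11) yet 9 ≡ 9 (mod 77), not 42.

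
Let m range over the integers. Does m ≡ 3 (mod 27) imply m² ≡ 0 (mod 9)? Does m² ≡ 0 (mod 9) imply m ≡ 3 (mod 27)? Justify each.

Forward direction. Suppose m ≡ 3 (mod 27). Then m² ≡ 3² = 9 (mod 27), and since 9 ∣ 27, also m² ≡ 0 (mod 9).

Converse. This fails: take m = 0. Then 0² = 0 ≡ 0 (mod 9), yet 0 ≡ 0 (mod 27), not 3.

Only the forward implication holds.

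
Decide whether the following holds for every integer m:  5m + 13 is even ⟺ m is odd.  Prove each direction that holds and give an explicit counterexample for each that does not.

Equivalent; both directions hold.

(⟸) Suppose m is odd; write m = 2j + 1. Then 5m + 13 = 5·(2j + 1) + 13 = 2·5j + 18, which is even.

(⟹) Suppose 5m + 13 is even. Since 5 is odd, 5m and m have the same parity, so 5m + 13 ≡ m + 13 (mod 2). As 13 is odd, 5m + 13 is even exactly when m is odd. Thus m is odd.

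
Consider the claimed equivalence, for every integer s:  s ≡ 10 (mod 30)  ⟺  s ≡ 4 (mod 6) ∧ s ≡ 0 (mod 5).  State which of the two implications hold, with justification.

(→) Suppose s ≡ 10 (mod 30); write s = 30j + 10. Since 6 ∣ 30, reducing mod 6 gives s ≡ 10 ≡ 4 (mod 6); since 5 ∣ 30, reducing mod 5 gives s ≡ 10 ≡ 0 (mod 5).

(←) Conversely, if s ≡ 4 (mod 6) and s ≡ 0 (mod 5), then by the Chinese remainder theorem s ≡ 10 (mod 30). This is exactly s ≡ 10 (mod 30).

The biconditional holds.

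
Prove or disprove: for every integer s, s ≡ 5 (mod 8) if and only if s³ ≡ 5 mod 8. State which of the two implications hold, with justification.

Converse. Suppose s³ ≡ 5 (mod 8). The only residue r in {0, …, 7} with r³ ≡ 5 (mod 8) is r = 5, so s ≡ 5 (mod 8).

Forward direction. Suppose s ≡ 5 (mod 8). Write s = 8j + 5. Then (8j + 5)³ = 512j³ + 960j² + 600j + 125 = 8(64j³ + 120j² + 75j + 15) + 5, so s³ ≡ 5 (mod 8).

Equivalent; both directions hold.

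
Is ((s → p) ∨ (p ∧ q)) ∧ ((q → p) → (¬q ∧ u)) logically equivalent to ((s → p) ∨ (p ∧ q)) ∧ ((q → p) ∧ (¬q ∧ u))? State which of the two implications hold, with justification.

(⇒) This fails. Under s = F, p = F, q = T, u = F, the left side is true but the right side is false.

(⇐) Assume the antecedent. If s is true, the antecedent forces (s = T, p = T, q = F, u = T), and the consequent holds there. If s is false, the antecedent forces (s = F, p = F, q = F, u = T) or (s = F, p = T, q = F, u = T), and the consequent holds there. Either way the consequent holds.

The forward direction fails; the converse holds.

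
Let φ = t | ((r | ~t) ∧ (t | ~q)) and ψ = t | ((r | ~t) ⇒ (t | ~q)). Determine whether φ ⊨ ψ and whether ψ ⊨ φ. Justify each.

(⇒) Assume the antecedent. If q is true, the antecedent forces (q = T, r = F, t = T) or (q = T, r = T, t = T), and t | ((r | ~t) ⇒ (t | ~q)) holds there. If q is false, t | ((r | ~t) ⇒ (t | ~q)) reduces to true regardless of the other variables. Either way t | ((r | ~t) ⇒ (t | ~q)) holds.

(⇐) Assume the antecedent. If q is true, the antecedent forces (q = T, r = F, t = T) or (q = T, r = T, t = T), and t | ((r | ~t) ∧ (t | ~q)) holds there. If q is false, t | ((r | ~t) ∧ (t | ~q)) reduces to true regardless of the other variables. Either way t | ((r | ~t) ∧ (t | ~q)) holds.

Both implications hold.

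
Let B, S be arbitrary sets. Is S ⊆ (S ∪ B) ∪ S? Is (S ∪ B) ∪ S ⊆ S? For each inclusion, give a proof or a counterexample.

(⟹) Let x ∈ S. Then either x ∈ S and x ∉ B; or x ∈ B ∩ S. In each case x ∈ (S ∪ B) ∪ S, so S ⊆ (S ∪ B) ∪ S.

(⟸) This inclusion fails. Take B = {1}, S = ∅; then 1 ∈ (S ∪ B) ∪ S but 1 ∉ S.

(⊆) holds; (⊇) fails.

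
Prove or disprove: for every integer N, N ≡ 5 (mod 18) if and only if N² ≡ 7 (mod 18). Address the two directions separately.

The forward direction holds; the converse fails.

(⇐) This fails: take N = 13. Then 13² = 169 ≡ 7 (mod 18), yet 13 ≡ 13 (mod 18), not 5.

(⇒) Suppose N ≡ 5 (mod 18). Write N = 18j + 5. Then (18j + 5)² = 324j² + 180j + 25 = 18(18j² + 10j + 1) + 7, so N² ≡ 7 (mod 18).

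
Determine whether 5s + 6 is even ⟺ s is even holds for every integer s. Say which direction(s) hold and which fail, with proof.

Equivalent; both directions hold.

Forward direction. Suppose 5s + 6 is even. Since 5 is odd, 5s and s have the same parity, so 5s + 6 ≡ s + 6 (mod 2). As 6 is even, 5s + 6 is even exactly when s is even. Thus s is even.

Converse. Suppose s is even; write s = 2j. Then 5s + 6 = 5·(2j) + 6 = 2·5j + 6, which is even.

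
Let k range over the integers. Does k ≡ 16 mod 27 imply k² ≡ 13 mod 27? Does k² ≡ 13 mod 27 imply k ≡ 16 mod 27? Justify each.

The forward direction holds; the converse fails.

(⟸) This fails: take k = 11. Then 11² = 121 ≡ 13 (mod 27), yet 11 ≡ 11 (mod 27), not 16.

(⟹) Suppose k ≡ 16 mod 27. Write k = 27j + 16. Then (27j + 16)² = 729j² + 864j + 256 = 27(27j² + 32j + 9) + 13, so k² ≡ 13 (mod 27).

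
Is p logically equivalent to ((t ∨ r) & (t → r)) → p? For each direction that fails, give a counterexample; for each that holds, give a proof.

Forward direction. Assume the antecedent. If p is true, ((t ∨ r) & (t → r)) → p reduces to true regardless of the other variables. If p is false, the antecedent cannot hold. Either way ((t ∨ r) & (t → r)) → p holds.

Converse. This fails. Under p = F, r = F, t = F, the left side is false but the right side is true.

Only the forward implication holds.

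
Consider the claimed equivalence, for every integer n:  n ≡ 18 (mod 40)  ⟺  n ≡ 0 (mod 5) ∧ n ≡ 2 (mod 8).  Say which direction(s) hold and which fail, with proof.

Neither implication holds.

[⇒] This fails: n = 18 gives 18 ≡ 18 (mod 40) but 18 ≡ 3 (mod 5), so the conjunction on the right does not hold.

[⇐] This fails: n = 10 satisfies both congruences on the right (10 ≡ 0 mod 5 and 10 ≡ 2 mod 8) yet 10 ≡ 10 (mod 40), not 18.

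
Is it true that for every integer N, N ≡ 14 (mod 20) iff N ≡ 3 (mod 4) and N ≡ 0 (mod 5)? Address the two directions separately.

(⇒) This fails: N = 14 gives 14 ≡ 14 (mod 20) but 14 ≡ 2 (mod 4), so the conjunction on the right does not hold.

(⇐) This fails: N = 15 satisfies both congruences on the right (15 ≡ 3 mod 4 and 15 ≡ 0 mod 5) yet 15 ≡ 15 (mod 20), not 14.

Both directions fail.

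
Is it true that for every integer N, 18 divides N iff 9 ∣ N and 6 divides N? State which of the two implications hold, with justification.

[⇒] If 18 ∣ N, write N = 18q. Since 18 = 2·9, N = 9·(2q), so 9 ∣ N; and since 18 = 3·6, N = 6·(3q), so 6 ∣ N.

[⇐] Suppose 9 ∣ N and 6 ∣ N. Any common multiple of 9 and 6 is a multiple of their lcm; here lcm(9, 6) = 9·6/gcd(9, 6) = 54/3 = 18, so 18 ∣ N.

Both implications hold.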